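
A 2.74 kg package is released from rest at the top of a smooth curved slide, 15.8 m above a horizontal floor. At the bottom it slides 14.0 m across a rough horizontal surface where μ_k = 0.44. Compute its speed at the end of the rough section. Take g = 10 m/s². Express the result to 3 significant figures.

v = 13.9 m/s

Energy bookkeeping (friction removes W_f = μ_k N d):
mgh = ½mv² + μ_k m g d
W_f = μ_k mg d = (0.44)(2.74)(10)(14.0) = 168.8 J
½mv² = mgh − W_f = 432.92 − 168.8 = 264.14 J
v = √(2 × 264.14/2.74) = 13.89 m/s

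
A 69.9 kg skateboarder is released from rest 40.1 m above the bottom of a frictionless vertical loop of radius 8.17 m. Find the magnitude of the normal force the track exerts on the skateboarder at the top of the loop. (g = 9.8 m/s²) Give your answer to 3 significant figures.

N = 3300 N

Energy from release to top (height 2r): mgh = ½mv_top² + mg(2r)
v_top² = 2g(h − 2r) = 2(9.8)(40.1 − 16.34) = 465.70 m²/s²
At the top, both N and weight point toward the centre: N + mg = mv_top²/r
N = m(v_top²/r − g) = 69.9(465.70/8.17 − 9.8) = 3299 N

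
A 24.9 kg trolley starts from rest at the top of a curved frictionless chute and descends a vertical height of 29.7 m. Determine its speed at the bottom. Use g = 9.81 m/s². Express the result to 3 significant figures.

Mechanical energy is conserved (no friction): mgh = ½mv²
v = √(2gh) = √(2 × 9.81 × 29.7) = √582.71 = 24.14 m/s

v = 24.1 m/s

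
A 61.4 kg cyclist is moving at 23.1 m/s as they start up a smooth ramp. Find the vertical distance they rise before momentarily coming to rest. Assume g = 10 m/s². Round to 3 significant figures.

h = 26.7 m

By energy conservation, ½mv² = mgh
h = v²/(2g) = 23.1²/(2 × 10) = 26.68 m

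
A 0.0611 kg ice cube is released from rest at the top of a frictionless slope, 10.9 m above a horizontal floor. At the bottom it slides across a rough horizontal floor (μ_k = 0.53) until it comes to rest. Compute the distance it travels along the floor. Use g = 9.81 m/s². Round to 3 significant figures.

Energy at the top = energy at the end + work done against friction:
At rest all PE has been dissipated by friction: mgh = μ_k m g d
d = h/μ_k = 10.9/0.53 = 20.57 m

d = 20.6 m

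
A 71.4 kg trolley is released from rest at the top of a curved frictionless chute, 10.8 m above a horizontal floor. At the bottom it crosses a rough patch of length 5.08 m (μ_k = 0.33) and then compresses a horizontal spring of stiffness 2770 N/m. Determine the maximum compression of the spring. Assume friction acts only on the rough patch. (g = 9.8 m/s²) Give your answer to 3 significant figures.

Initial energy: E₁ = mgh = (71.4)(9.8)(10.8) = 7557.0 J
Friction removes W_f = μ_k mg d = (0.33)(71.4)(9.8)(5.08) = 1173 J
Energy reaching the spring: E = 7557.0 − 1173 = 6384.0 J
At max compression ½kx² = E ⇒ x = √(2E/k) = √(2 × 6384.0/2770) = 2.147 m

x = 2.15 m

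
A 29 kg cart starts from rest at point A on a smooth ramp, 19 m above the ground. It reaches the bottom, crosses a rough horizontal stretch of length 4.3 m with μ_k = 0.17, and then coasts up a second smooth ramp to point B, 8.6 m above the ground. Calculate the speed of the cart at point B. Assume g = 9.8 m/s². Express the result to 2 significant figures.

v = 14 m/s

Energy at A: mgh₁ = (29)(9.8)(19) = 5399.8 J
Friction loss: W_f = μ_k mg d = 207.8 J
At B: ½mv² + mgh₂ = mgh₁ − W_f
½mv² = 5399.8 − 207.8 − 2444.1 = 2747.9 J
v = √(2 × 2747.9/29) = 13.77 m/s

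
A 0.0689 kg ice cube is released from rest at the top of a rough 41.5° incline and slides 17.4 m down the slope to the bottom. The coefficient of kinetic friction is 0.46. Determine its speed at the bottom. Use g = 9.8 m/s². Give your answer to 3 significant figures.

Energy: mgh = ½mv² + W_f, with h = L sinθ and W_f = μ_k (mg cosθ) L
mgh = mgL sinθ = (0.0689)(9.8)(17.4)sin41.5° = 7.7850 J
W_f = μ_k mg cosθ · L = (0.46)(0.0689)(9.8)cos41.5°·17.4 = 4.048 J
½mv² = 7.7850 − 4.048 = 3.7373 J
v = √(2 × 3.7373/0.0689) = 10.42 m/s

v = 10.4 m/s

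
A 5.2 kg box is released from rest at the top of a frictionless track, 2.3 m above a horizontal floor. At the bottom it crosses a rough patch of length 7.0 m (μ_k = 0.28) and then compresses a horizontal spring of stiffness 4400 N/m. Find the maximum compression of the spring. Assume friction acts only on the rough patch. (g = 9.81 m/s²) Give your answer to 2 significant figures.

Initial energy: E₁ = mgh = (5.2)(9.81)(2.3) = 117.33 J
Friction removes W_f = μ_k mg d = (0.28)(5.2)(9.81)(7.0) = 99.98 J
Energy reaching the spring: E = 117.33 − 99.98 = 17.344 J
At max compression ½kx² = E ⇒ x = √(2E/k) = √(2 × 17.344/4400) = 0.08879 m

x = 0.089 m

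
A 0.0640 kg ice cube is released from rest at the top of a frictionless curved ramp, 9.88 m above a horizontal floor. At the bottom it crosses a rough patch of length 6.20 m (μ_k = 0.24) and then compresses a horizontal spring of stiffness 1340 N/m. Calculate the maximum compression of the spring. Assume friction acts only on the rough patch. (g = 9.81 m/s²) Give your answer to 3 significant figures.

x = 0.0887 m

Initial energy: E₁ = mgh = (0.0640)(9.81)(9.88) = 6.2031 J
Friction removes W_f = μ_k mg d = (0.24)(0.0640)(9.81)(6.20) = 0.9342 J
Energy reaching the spring: E = 6.2031 − 0.9342 = 5.2688 J
At max compression ½kx² = E ⇒ x = √(2E/k) = √(2 × 5.2688/1340) = 0.08868 m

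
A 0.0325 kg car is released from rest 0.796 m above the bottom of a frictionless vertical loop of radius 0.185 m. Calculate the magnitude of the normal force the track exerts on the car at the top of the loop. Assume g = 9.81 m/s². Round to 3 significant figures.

Energy from release to top (height 2r): mgh = ½mv_top² + mg(2r)
v_top² = 2g(h − 2r) = 2(9.81)(0.796 − 0.3700) = 8.3581 m²/s²
At the top, both N and weight point toward the centre: N + mg = mv_top²/r
N = m(v_top²/r − g) = 0.0325(8.3581/0.185 − 9.81) = 1.149 N

N = 1.15 N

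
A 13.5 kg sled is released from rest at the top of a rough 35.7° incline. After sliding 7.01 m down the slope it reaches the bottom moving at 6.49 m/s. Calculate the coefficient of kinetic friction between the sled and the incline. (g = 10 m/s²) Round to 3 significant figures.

μ_k = 0.349

mgh = ½mv² + μ_k (mg cosθ) L, with h = L sinθ
mgL sinθ = 552.23 J; ½mv² = 284.31 J
W_f = 552.23 − 284.31 = 267.9 J
μ_k = W_f/(mg cosθ · L) = 267.9/(109.6 × 7.01) = 0.3486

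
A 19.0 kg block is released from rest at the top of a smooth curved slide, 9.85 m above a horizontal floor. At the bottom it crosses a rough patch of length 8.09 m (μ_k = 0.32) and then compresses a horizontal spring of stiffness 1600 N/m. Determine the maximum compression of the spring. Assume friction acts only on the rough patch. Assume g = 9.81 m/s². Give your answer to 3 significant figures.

x = 1.30 m

Initial energy: E₁ = mgh = (19.0)(9.81)(9.85) = 1835.9 J
Friction removes W_f = μ_k mg d = (0.32)(19.0)(9.81)(8.09) = 482.5 J
Energy reaching the spring: E = 1835.9 − 482.5 = 1353.4 J
At max compression ½kx² = E ⇒ x = √(2E/k) = √(2 × 1353.4/1600) = 1.301 m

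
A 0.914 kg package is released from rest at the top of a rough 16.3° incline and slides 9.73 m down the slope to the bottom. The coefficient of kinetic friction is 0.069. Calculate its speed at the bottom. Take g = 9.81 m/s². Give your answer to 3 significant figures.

Energy: mgh = ½mv² + W_f, with h = L sinθ and W_f = μ_k (mg cosθ) L
mgh = mgL sinθ = (0.914)(9.81)(9.73)sin16.3° = 24.486 J
W_f = μ_k mg cosθ · L = (0.069)(0.914)(9.81)cos16.3°·9.73 = 5.778 J
½mv² = 24.486 − 5.778 = 18.708 J
v = √(2 × 18.708/0.914) = 6.398 m/s

v = 6.40 m/s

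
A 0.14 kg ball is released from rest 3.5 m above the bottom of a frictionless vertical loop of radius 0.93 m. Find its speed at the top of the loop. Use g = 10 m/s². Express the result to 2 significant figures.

Energy conservation: mgh = ½mv_top² + mg(2r)
v_top² = 2g(h − 2r) = 2(10)(3.5 − 1.860) = 32.80
v_top = 5.727 m/s

v = 5.7 m/s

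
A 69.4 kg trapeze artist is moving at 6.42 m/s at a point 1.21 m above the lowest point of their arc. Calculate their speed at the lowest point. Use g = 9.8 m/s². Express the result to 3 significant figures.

By conservation of mechanical energy, ½mv₀² + mgh = ½mv²
v² = v₀² + 2gh = (6.42)² + 2(9.8)(1.21) = 64.932
v = √64.932 = 8.058 m/s

v = 8.06 m/s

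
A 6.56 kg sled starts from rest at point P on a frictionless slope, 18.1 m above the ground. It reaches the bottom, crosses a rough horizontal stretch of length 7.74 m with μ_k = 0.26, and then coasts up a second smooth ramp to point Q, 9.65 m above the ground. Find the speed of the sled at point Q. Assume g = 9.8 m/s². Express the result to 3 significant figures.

Energy at P: mgh₁ = (6.56)(9.8)(18.1) = 1163.6 J
Friction loss: W_f = μ_k mg d = 129.4 J
At Q: ½mv² + mgh₂ = mgh₁ − W_f
½mv² = 1163.6 − 129.4 − 620.38 = 413.86 J
v = √(2 × 413.86/6.56) = 11.23 m/s

v = 11.2 m/s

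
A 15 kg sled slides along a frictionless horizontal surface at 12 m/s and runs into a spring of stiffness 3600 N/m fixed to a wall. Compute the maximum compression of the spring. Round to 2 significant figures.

Conservation of energy between contact and max compression: ½mv² = ½kx²
x = v√(m/k) = 12 × √(15/3600) = 0.7746 m

x = 0.77 m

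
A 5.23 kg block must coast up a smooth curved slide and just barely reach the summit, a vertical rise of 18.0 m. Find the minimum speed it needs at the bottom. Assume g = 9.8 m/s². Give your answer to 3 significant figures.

At the top it is momentarily at rest, so all KE converts to PE: ½mv² = mgh
v = √(2gh) = √(2 × 9.8 × 18.0) = 18.78 m/s

v = 18.8 m/s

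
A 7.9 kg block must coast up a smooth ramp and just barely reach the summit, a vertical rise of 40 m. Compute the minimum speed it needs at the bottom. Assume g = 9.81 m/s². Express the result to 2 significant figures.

At the top it is momentarily at rest, so all KE converts to PE: ½mv² = mgh
v = √(2gh) = √(2 × 9.81 × 40) = 28.01 m/s

v = 28 m/s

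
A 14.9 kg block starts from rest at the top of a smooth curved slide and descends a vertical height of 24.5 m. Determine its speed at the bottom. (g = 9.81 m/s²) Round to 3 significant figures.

v = 21.9 m/s

Equating total energy at the two states: mgh = ½mv²
The mass cancels from both sides.
v = √(2gh) = √(2 × 9.81 × 24.5) = √480.69 = 21.92 m/s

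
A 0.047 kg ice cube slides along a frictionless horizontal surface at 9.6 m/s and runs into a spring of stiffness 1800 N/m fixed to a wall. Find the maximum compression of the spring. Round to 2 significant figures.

x = 0.049 m

At max compression the cube is momentarily at rest: ½mv² = ½kx²
x = v√(m/k) = 9.6 × √(0.047/1800) = 0.04906 m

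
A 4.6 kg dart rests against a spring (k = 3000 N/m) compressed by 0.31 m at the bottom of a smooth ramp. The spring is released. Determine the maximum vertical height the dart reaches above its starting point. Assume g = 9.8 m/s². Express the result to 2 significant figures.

Energy conservation from release to the highest point: ½kx² = mgh
h = kx²/(2mg) = (3000)(0.31)²/(2 × 4.6 × 9.8) = 3.198 m

h = 3.2 m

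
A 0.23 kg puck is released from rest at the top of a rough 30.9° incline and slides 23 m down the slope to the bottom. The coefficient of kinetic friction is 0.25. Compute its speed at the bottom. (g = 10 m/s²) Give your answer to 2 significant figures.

Energy: mgh = ½mv² + W_f, with h = L sinθ and W_f = μ_k (mg cosθ) L
mgh = mgL sinθ = (0.23)(10)(23)sin30.9° = 27.166 J
W_f = μ_k mg cosθ · L = (0.25)(0.23)(10)cos30.9°·23 = 11.35 J
½mv² = 27.166 − 11.35 = 15.818 J
v = √(2 × 15.818/0.23) = 11.73 m/s

v = 12 m/s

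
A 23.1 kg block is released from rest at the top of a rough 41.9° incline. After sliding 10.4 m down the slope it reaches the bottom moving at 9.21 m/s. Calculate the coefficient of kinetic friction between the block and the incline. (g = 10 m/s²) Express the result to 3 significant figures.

μ_k = 0.349

Energy balance down the incline: mg L sinθ − ½mv² = μ_k (mg cosθ) L
mgL sinθ = 1604.4 J; ½mv² = 979.72 J
W_f = 1604.4 − 979.72 = 624.7 J
μ_k = W_f/(mg cosθ · L) = 624.7/(171.9 × 10.4) = 0.3493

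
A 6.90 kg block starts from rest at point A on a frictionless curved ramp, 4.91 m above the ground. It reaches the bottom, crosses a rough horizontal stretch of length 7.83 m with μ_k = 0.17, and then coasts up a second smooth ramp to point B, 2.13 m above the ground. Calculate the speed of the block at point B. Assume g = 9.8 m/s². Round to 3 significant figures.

Energy at A: mgh₁ = (6.90)(9.8)(4.91) = 332.01 J
Friction loss: W_f = μ_k mg d = 90.01 J
At B: ½mv² + mgh₂ = mgh₁ − W_f
½mv² = 332.01 − 90.01 − 144.03 = 97.975 J
v = √(2 × 97.975/6.90) = 5.329 m/s

v = 5.33 m/s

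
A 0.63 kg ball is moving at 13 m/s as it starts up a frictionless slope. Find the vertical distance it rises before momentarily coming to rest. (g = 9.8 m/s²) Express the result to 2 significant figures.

By energy conservation, ½mv² = mgh
h = v²/(2g) = 13²/(2 × 9.8) = 8.622 m

h = 8.6 m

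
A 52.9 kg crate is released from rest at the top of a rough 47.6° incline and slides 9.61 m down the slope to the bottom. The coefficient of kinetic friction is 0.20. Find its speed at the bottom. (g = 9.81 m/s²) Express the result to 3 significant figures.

v = 10.7 m/s

Taking the bottom as reference, mgh = ½mv² + μ_k N L with h = L sinθ, N = mg cosθ:
mgh = mgL sinθ = (52.9)(9.81)(9.61)sin47.6° = 3682.8 J
W_f = μ_k mg cosθ · L = (0.20)(52.9)(9.81)cos47.6°·9.61 = 672.6 J
½mv² = 3682.8 − 672.6 = 3010.2 J
v = √(2 × 3010.2/52.9) = 10.67 m/s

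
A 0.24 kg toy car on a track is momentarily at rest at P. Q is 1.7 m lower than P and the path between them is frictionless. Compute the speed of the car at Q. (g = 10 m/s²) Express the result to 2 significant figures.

v = 5.8 m/s

Energy conservation between the two points: mgh = ½mv²
v = √(2gh) = √(2 × 10 × 1.7) = √34.000 = 5.831 m/s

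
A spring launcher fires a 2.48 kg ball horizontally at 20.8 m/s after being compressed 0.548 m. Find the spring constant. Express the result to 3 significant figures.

k = 3570 N/m

½kx² = ½mv²
k = mv²/x² = (2.48)(20.8)²/(0.548)² = 3573 N/m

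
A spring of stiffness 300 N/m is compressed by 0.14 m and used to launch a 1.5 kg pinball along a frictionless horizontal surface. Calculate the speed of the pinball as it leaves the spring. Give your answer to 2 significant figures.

v = 2.0 m/s

Spring PE converts entirely to kinetic energy: ½kx² = ½mv²
v = x√(k/m) = 0.14 × √(300/1.5) = 1.980 m/s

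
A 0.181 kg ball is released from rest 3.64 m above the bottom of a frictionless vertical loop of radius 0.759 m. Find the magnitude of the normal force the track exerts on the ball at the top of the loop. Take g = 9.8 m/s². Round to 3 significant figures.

N = 8.14 N

Energy from release to top (height 2r): mgh = ½mv_top² + mg(2r)
v_top² = 2g(h − 2r) = 2(9.8)(3.64 − 1.518) = 41.591 m²/s²
At the top, both N and weight point toward the centre: N + mg = mv_top²/r
N = m(v_top²/r − g) = 0.181(41.591/0.759 − 9.8) = 8.145 N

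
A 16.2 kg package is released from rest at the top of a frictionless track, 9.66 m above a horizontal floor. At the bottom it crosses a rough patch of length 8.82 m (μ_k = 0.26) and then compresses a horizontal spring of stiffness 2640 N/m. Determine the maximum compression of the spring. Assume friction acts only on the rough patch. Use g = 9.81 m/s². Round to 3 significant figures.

x = 0.942 m

Initial energy: E₁ = mgh = (16.2)(9.81)(9.66) = 1535.2 J
Friction removes W_f = μ_k mg d = (0.26)(16.2)(9.81)(8.82) = 364.4 J
Energy reaching the spring: E = 1535.2 − 364.4 = 1170.7 J
At max compression ½kx² = E ⇒ x = √(2E/k) = √(2 × 1170.7/2640) = 0.9418 m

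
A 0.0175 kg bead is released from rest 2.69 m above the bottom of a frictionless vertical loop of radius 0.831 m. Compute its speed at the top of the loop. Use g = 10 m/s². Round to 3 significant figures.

Energy conservation: mgh = ½mv_top² + mg(2r)
v_top² = 2g(h − 2r) = 2(10)(2.69 − 1.662) = 20.56
v_top = 4.534 m/s

v = 4.53 m/s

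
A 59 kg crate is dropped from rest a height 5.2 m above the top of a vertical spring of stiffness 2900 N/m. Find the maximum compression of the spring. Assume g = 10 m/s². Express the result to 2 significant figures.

Take the reference level at the top of the uncompressed spring. At max compression the crate has fallen H + x and is momentarily at rest:
mg(H + x) = ½kx²
½(2900)x² − (59)(10)x − (59)(10)(5.2) = 0
1450x² − 590.0x − 3068 = 0
x = [590.0 + √(348100 + 1.7794e+07)]/(2 × 1450) = 1.672 m

x = 1.7 m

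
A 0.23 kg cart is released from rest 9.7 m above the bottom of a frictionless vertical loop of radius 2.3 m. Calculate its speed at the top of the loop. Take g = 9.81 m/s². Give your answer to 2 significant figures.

v = 10 m/s

Energy conservation: mgh = ½mv_top² + mg(2r)
v_top² = 2g(h − 2r) = 2(9.81)(9.7 − 4.600) = 100.1
v_top = 10.00 m/s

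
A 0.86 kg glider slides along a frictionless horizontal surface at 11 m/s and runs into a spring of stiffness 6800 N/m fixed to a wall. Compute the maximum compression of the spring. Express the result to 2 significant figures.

x = 0.12 m

At max compression the glider is momentarily at rest: ½mv² = ½kx²
x = v√(m/k) = 11 × √(0.86/6800) = 0.1237 m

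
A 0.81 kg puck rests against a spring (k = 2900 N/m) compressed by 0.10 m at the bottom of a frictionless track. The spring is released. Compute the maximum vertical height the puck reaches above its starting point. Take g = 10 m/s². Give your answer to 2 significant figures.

All spring PE becomes gravitational PE at the highest point: ½kx² = mgh
h = kx²/(2mg) = (2900)(0.10)²/(2 × 0.81 × 10) = 1.790 m

h = 1.8 m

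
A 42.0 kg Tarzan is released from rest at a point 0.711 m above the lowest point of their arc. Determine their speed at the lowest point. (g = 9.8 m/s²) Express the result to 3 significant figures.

Energy conservation between the two points: mgh = ½mv²
v = √(2gh) = √(2 × 9.8 × 0.711) = √13.936 = 3.733 m/s

v = 3.73 m/s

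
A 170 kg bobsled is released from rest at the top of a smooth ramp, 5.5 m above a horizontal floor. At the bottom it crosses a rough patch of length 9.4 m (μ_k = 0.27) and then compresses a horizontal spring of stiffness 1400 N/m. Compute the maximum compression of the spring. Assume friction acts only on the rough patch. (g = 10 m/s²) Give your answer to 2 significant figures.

Initial energy: E₁ = mgh = (170)(10)(5.5) = 9350.0 J
Friction removes W_f = μ_k mg d = (0.27)(170)(10)(9.4) = 4315 J
Energy reaching the spring: E = 9350.0 − 4315 = 5035.4 J
At max compression ½kx² = E ⇒ x = √(2E/k) = √(2 × 5035.4/1400) = 2.682 m

x = 2.7 m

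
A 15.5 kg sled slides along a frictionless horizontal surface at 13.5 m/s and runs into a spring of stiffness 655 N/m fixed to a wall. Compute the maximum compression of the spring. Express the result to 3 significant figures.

x = 2.08 m

All KE is stored as spring PE at maximum compression: ½mv² = ½kx²
x = v√(m/k) = 13.5 × √(15.5/655) = 2.077 m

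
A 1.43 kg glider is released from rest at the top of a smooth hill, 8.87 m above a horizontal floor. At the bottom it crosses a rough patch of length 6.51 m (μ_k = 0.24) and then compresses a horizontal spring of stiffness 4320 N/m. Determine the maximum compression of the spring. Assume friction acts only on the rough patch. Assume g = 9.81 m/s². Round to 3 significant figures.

x = 0.218 m

Initial energy: E₁ = mgh = (1.43)(9.81)(8.87) = 124.43 J
Friction removes W_f = μ_k mg d = (0.24)(1.43)(9.81)(6.51) = 21.92 J
Energy reaching the spring: E = 124.43 − 21.92 = 102.51 J
At max compression ½kx² = E ⇒ x = √(2E/k) = √(2 × 102.51/4320) = 0.2179 m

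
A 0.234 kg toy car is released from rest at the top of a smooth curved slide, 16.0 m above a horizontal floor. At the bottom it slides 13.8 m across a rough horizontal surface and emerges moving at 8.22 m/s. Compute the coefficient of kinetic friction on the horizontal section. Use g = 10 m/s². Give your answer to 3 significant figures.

μ_k = 0.915

Energy at the top = energy at the end + work done against friction:
mgh = ½mv² + μ_k m g d
mgh = 37.440 J; ½mv² = 7.9055 J
W_f = 37.440 − 7.9055 = 29.53 J
μ_k = W_f/(mg·d) = 29.53/(2.340 × 13.8) = 0.9146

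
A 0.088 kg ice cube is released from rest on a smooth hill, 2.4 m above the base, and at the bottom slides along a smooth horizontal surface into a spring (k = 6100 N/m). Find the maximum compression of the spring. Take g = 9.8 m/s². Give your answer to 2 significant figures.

x = 0.026 m

Gravitational PE at the top equals spring PE at max compression: mgh = ½kx²
x = √(2mgh/k) = √(2 × 0.088 × 9.8 × 2.4 / 6100) = 0.02605 m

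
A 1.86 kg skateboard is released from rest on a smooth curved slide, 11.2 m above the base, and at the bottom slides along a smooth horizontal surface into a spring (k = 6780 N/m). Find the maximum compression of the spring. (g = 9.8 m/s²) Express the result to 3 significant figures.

x = 0.245 m

Energy conservation (no friction) from release to max compression: mgh = ½kx²
x = √(2mgh/k) = √(2 × 1.86 × 9.8 × 11.2 / 6780) = 0.2454 m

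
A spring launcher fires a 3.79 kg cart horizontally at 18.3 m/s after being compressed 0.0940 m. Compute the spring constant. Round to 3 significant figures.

k = 144000 N/m

Spring PE at full compression equals KE at release: ½kx² = ½mv²
k = mv²/x² = (3.79)(18.3)²/(0.0940)² = 143643 N/m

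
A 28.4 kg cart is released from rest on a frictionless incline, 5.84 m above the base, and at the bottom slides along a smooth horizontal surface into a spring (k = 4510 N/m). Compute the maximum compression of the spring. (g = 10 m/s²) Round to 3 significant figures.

x = 0.858 m

At max compression the cart is momentarily at rest: mgh = ½kx²
x = √(2mgh/k) = √(2 × 28.4 × 10 × 5.84 / 4510) = 0.8576 m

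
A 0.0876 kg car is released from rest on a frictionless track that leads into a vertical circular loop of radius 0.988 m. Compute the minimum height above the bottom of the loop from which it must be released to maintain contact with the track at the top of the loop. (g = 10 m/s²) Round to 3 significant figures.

At the top, for minimum speed gravity alone supplies the centripetal force: mg = mv_top²/r ⇒ v_top² = gr = 9.880 m²/s²
Energy conservation from release height h to the top (height 2r): mgh = ½mv_top² + mg(2r)
h = v_top²/(2g) + 2r = r/2 + 2r = 5r/2 = 2.470 m

h = 2.47 m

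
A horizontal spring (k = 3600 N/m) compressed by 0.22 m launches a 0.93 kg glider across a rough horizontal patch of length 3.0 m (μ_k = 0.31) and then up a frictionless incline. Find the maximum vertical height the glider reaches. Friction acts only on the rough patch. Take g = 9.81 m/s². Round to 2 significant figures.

Spring energy: E₀ = ½kx² = ½(3600)(0.22)² = 87.120 J
Friction: W_f = μ_k mg d = (0.31)(0.93)(9.81)(3.0) = 8.485 J
Energy at base of ramp: E = 87.120 − 8.485 = 78.635 J
At max height all remaining energy is PE: mgh = E ⇒ h = E/(mg) = 78.635/(0.93 × 9.81) = 8.619 m

h = 8.6 m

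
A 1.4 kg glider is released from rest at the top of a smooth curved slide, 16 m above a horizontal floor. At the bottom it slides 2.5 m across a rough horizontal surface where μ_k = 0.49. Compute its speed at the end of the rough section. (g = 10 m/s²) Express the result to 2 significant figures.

Applying the work–energy principle:
mgh = ½mv² + μ_k m g d
W_f = μ_k mg d = (0.49)(1.4)(10)(2.5) = 17.15 J
½mv² = mgh − W_f = 224.00 − 17.15 = 206.85 J
v = √(2 × 206.85/1.4) = 17.19 m/s

v = 17 m/s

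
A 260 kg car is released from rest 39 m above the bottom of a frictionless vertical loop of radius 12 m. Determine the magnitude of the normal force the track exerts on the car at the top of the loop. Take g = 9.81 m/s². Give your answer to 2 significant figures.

N = 3800 N

Energy from release to top (height 2r): mgh = ½mv_top² + mg(2r)
v_top² = 2g(h − 2r) = 2(9.81)(39 − 24.00) = 294.30 m²/s²
At the top, both N and weight point toward the centre: N + mg = mv_top²/r
N = m(v_top²/r − g) = 260(294.30/12 − 9.81) = 3826 N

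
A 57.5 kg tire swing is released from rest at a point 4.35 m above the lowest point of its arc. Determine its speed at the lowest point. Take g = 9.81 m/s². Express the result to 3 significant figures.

Energy conservation between the two points: mgh = ½mv²
The mass cancels from both sides.
v = √(2gh) = √(2 × 9.81 × 4.35) = √85.347 = 9.238 m/s

v = 9.24 m/s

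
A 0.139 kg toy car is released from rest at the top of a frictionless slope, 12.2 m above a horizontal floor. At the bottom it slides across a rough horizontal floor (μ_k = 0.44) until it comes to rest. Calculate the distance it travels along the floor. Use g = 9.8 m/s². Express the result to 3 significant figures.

Applying the work–energy principle:
At rest all PE has been dissipated by friction: mgh = μ_k m g d
d = h/μ_k = 12.2/0.44 = 27.73 m

d = 27.7 m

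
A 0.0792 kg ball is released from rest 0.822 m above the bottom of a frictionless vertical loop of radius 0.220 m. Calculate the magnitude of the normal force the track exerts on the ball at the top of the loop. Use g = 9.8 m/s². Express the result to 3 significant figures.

N = 1.92 N

Energy from release to top (height 2r): mgh = ½mv_top² + mg(2r)
v_top² = 2g(h − 2r) = 2(9.8)(0.822 − 0.4400) = 7.4872 m²/s²
At the top, both N and weight point toward the centre: N + mg = mv_top²/r
N = m(v_top²/r − g) = 0.0792(7.4872/0.220 − 9.8) = 1.919 N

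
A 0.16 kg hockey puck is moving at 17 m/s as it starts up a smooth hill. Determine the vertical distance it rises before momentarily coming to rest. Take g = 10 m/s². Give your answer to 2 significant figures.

h = 14 m

Setting KE at the bottom equal to PE gained: ½mv² = mgh
h = v²/(2g) = 17²/(2 × 10) = 14.45 m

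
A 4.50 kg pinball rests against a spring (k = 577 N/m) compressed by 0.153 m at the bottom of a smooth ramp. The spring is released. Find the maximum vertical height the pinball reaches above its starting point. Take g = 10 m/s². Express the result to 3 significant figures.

At maximum height the pinball is at rest, so ½kx² = mgh
h = kx²/(2mg) = (577)(0.153)²/(2 × 4.50 × 10) = 0.1501 m

h = 0.150 m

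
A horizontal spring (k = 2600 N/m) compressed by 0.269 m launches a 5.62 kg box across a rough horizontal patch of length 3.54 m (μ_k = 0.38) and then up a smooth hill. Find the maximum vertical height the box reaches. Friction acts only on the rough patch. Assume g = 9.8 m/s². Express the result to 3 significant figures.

Spring energy: E₀ = ½kx² = ½(2600)(0.269)² = 94.069 J
Friction: W_f = μ_k mg d = (0.38)(5.62)(9.8)(3.54) = 74.09 J
Energy at base of ramp: E = 94.069 − 74.09 = 19.981 J
At max height all remaining energy is PE: mgh = E ⇒ h = E/(mg) = 19.981/(5.62 × 9.8) = 0.3628 m

h = 0.363 m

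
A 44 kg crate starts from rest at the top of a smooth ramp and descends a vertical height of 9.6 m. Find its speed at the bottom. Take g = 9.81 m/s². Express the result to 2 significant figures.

v = 14 m/s

Mechanical energy is conserved (no friction): mgh = ½mv²
v = √(2gh) = √(2 × 9.81 × 9.6) = √188.35 = 13.72 m/s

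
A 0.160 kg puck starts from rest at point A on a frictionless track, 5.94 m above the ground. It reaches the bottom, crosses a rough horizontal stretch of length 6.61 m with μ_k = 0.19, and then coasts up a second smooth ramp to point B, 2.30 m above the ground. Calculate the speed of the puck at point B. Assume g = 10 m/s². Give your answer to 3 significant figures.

Energy at A: mgh₁ = (0.160)(10)(5.94) = 9.5040 J
Friction loss: W_f = μ_k mg d = 2.009 J
At B: ½mv² + mgh₂ = mgh₁ − W_f
½mv² = 9.5040 − 2.009 − 3.6800 = 3.8146 J
v = √(2 × 3.8146/0.160) = 6.905 m/s

v = 6.91 m/s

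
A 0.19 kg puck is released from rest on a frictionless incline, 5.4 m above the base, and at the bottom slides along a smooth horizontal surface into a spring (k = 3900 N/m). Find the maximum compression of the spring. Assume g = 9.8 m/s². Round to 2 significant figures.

x = 0.072 m

At max compression the puck is momentarily at rest: mgh = ½kx²
x = √(2mgh/k) = √(2 × 0.19 × 9.8 × 5.4 / 3900) = 0.07181 m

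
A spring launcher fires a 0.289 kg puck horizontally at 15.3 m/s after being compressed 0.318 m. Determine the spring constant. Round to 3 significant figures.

Energy stored in the spring equals the launch KE: ½kx² = ½mv²
k = mv²/x² = (0.289)(15.3)²/(0.318)² = 669.0 N/m

k = 669 N/m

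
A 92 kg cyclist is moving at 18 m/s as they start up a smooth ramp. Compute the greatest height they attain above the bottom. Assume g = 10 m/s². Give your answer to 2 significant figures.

h = 16 m

Setting KE at the bottom equal to PE gained: ½mv² = mgh
h = v²/(2g) = 18²/(2 × 10) = 16.20 m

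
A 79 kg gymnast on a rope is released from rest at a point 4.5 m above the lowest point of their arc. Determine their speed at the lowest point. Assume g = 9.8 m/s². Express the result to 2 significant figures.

v = 9.4 m/s

By conservation of mechanical energy, mgh = ½mv²
v = √(2gh) = √(2 × 9.8 × 4.5) = √88.200 = 9.391 m/s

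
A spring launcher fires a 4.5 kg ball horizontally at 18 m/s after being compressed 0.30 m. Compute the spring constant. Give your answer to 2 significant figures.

k = 16000 N/m

Spring PE at full compression equals KE at release: ½kx² = ½mv²
k = mv²/x² = (4.5)(18)²/(0.30)² = 16200 N/m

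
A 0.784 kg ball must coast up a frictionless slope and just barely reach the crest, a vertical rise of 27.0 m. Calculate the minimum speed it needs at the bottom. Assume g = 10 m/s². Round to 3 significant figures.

v = 23.2 m/s

At the top it is momentarily at rest, so all KE converts to PE: ½mv² = mgh
v = √(2gh) = √(2 × 10 × 27.0) = 23.24 m/s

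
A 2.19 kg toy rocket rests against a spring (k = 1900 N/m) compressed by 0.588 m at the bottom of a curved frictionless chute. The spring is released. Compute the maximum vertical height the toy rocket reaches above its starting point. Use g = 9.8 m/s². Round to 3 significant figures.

Energy conservation from release to the highest point: ½kx² = mgh
h = kx²/(2mg) = (1900)(0.588)²/(2 × 2.19 × 9.8) = 15.30 m

h = 15.3 m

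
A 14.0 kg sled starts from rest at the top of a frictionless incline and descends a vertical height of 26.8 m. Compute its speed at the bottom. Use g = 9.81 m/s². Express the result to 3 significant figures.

Equating total energy at the two states: mgh = ½mv²
v = √(2gh) = √(2 × 9.81 × 26.8) = √525.82 = 22.93 m/s

v = 22.9 m/s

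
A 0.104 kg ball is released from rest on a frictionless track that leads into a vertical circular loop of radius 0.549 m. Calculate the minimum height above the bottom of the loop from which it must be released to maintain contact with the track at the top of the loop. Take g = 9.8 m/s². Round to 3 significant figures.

h = 1.37 m

At the top, for minimum speed gravity alone supplies the centripetal force: mg = mv_top²/r ⇒ v_top² = gr = 5.380 m²/s²
Energy conservation from release height h to the top (height 2r): mgh = ½mv_top² + mg(2r)
h = v_top²/(2g) + 2r = r/2 + 2r = 5r/2 = 1.373 m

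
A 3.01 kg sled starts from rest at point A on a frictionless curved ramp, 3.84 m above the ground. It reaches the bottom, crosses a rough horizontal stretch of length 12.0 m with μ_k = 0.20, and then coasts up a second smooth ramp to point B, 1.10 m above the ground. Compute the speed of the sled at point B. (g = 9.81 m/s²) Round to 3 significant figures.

v = 2.58 m/s

Energy at A: mgh₁ = (3.01)(9.81)(3.84) = 113.39 J
Friction loss: W_f = μ_k mg d = 70.87 J
At B: ½mv² + mgh₂ = mgh₁ − W_f
½mv² = 113.39 − 70.87 − 32.481 = 10.040 J
v = √(2 × 10.040/3.01) = 2.583 m/s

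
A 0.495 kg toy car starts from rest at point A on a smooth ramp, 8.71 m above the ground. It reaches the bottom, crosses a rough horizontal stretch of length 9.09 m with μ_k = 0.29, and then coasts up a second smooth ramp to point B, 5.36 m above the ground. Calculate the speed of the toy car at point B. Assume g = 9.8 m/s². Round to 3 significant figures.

Energy at A: mgh₁ = (0.495)(9.8)(8.71) = 42.252 J
Friction loss: W_f = μ_k mg d = 12.79 J
At B: ½mv² + mgh₂ = mgh₁ − W_f
½mv² = 42.252 − 12.79 − 26.001 = 3.4631 J
v = √(2 × 3.4631/0.495) = 3.741 m/s

v = 3.74 m/s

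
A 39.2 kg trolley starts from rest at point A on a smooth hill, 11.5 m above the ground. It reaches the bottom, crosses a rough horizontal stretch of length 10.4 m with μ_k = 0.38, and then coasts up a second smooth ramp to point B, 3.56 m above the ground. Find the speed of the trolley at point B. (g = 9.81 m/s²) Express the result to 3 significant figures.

Energy at A: mgh₁ = (39.2)(9.81)(11.5) = 4422.3 J
Friction loss: W_f = μ_k mg d = 1520 J
At B: ½mv² + mgh₂ = mgh₁ − W_f
½mv² = 4422.3 − 1520 − 1369.0 = 1533.6 J
v = √(2 × 1533.6/39.2) = 8.846 m/s

v = 8.85 m/s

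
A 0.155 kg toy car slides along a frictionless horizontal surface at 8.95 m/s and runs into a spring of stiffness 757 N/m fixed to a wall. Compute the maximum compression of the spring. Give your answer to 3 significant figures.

x = 0.128 m

At max compression the car is momentarily at rest: ½mv² = ½kx²
x = v√(m/k) = 8.95 × √(0.155/757) = 0.1281 m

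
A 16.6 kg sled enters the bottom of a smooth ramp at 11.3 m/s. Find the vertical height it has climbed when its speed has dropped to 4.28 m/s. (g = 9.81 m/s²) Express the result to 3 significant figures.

Conservation of energy: ½mv₁² = ½mv₂² + mgh
h = (v₁² − v₂²)/(2g) = (11.3² − 4.28²)/(2 × 9.81) = 5.574 m

h = 5.57 m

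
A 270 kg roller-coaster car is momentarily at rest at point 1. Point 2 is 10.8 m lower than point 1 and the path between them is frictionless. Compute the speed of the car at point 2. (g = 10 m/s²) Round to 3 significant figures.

v = 14.7 m/s

Energy conservation between the two points: mgh = ½mv²
v = √(2gh) = √(2 × 10 × 10.8) = √216.00 = 14.70 m/s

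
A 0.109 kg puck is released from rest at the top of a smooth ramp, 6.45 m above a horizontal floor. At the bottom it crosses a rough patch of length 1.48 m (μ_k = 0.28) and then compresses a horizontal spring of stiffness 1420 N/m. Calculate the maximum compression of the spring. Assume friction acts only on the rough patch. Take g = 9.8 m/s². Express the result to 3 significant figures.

Initial energy: E₁ = mgh = (0.109)(9.8)(6.45) = 6.8899 J
Friction removes W_f = μ_k mg d = (0.28)(0.109)(9.8)(1.48) = 0.4427 J
Energy reaching the spring: E = 6.8899 − 0.4427 = 6.4472 J
At max compression ½kx² = E ⇒ x = √(2E/k) = √(2 × 6.4472/1420) = 0.09529 m

x = 0.0953 m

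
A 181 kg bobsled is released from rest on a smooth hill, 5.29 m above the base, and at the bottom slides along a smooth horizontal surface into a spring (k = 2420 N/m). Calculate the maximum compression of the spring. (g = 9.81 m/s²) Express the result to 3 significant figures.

Energy conservation (no friction) from release to max compression: mgh = ½kx²
x = √(2mgh/k) = √(2 × 181 × 9.81 × 5.29 / 2420) = 2.786 m

x = 2.79 m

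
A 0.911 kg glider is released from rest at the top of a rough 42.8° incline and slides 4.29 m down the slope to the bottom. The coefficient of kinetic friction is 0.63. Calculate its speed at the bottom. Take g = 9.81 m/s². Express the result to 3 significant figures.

Taking the bottom as reference, mgh = ½mv² + μ_k N L with h = L sinθ, N = mg cosθ:
mgh = mgL sinθ = (0.911)(9.81)(4.29)sin42.8° = 26.049 J
W_f = μ_k mg cosθ · L = (0.63)(0.911)(9.81)cos42.8°·4.29 = 17.72 J
½mv² = 26.049 − 17.72 = 8.3270 J
v = √(2 × 8.3270/0.911) = 4.276 m/s

v = 4.28 m/s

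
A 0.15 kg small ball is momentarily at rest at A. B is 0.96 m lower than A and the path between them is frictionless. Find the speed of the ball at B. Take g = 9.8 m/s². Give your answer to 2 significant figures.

Equating total energy at the two states: mgh = ½mv²
v = √(2gh) = √(2 × 9.8 × 0.96) = √18.816 = 4.338 m/s

v = 4.3 m/s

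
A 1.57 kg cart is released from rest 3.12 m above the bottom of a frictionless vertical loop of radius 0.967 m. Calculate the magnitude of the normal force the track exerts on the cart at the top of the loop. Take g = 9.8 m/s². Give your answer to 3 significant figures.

Energy from release to top (height 2r): mgh = ½mv_top² + mg(2r)
v_top² = 2g(h − 2r) = 2(9.8)(3.12 − 1.934) = 23.246 m²/s²
At the top, both N and weight point toward the centre: N + mg = mv_top²/r
N = m(v_top²/r − g) = 1.57(23.246/0.967 − 9.8) = 22.36 N

N = 22.4 N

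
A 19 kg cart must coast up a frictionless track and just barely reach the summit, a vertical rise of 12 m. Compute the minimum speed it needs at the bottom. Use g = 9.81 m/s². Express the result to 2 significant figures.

At the top it is momentarily at rest, so all KE converts to PE: ½mv² = mgh
v = √(2gh) = √(2 × 9.81 × 12) = 15.34 m/s

v = 15 m/s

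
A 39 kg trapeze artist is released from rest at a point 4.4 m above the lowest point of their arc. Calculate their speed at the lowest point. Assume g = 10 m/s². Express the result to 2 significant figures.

v = 9.4 m/s

Equating total energy at the two states: mgh = ½mv²
v = √(2gh) = √(2 × 10 × 4.4) = √88.000 = 9.381 m/s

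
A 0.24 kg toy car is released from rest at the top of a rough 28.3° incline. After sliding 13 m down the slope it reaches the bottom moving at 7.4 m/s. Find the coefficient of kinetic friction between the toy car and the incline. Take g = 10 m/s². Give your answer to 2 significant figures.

mgh = ½mv² + μ_k (mg cosθ) L, with h = L sinθ
mgL sinθ = 14.792 J; ½mv² = 6.5712 J
W_f = 14.792 − 6.5712 = 8.220 J
μ_k = W_f/(mg cosθ · L) = 8.220/(2.113 × 13) = 0.2992

μ_k = 0.30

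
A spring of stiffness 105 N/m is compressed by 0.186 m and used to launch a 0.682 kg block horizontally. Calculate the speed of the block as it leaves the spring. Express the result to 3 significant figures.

Conservation of energy: ½kx² = ½mv²
v = x√(k/m) = 0.186 × √(105/0.682) = 2.308 m/s

v = 2.31 m/s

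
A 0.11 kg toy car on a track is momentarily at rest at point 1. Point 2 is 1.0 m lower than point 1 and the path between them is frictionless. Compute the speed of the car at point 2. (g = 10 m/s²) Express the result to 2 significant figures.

By conservation of mechanical energy, mgh = ½mv²
v = √(2gh) = √(2 × 10 × 1.0) = √20.000 = 4.472 m/s

v = 4.5 m/s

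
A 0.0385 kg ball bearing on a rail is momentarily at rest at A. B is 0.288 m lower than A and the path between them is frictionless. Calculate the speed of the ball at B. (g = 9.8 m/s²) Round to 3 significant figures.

v = 2.38 m/s

Energy conservation between the two points: mgh = ½mv²
v = √(2gh) = √(2 × 9.8 × 0.288) = √5.6448 = 2.376 m/s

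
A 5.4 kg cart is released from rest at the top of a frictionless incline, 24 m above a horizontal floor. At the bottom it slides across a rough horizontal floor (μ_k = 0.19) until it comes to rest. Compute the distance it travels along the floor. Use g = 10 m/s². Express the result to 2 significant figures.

d = 130 m

Energy bookkeeping (friction removes W_f = μ_k N d):
At rest all PE has been dissipated by friction: mgh = μ_k m g d
d = h/μ_k = 24/0.19 = 126.3 m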